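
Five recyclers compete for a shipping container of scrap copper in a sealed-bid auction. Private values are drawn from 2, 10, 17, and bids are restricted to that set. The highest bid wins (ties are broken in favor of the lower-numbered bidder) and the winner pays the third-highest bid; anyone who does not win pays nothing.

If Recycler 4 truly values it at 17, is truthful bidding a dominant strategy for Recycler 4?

Check each profile of the others' bids and compare truth against every alternative bid.
Others bid (2, 2, 2, 17): truth gives 15, best alternative gives 0.
Others bid (2, 2, 10, 2): truth gives 15, best alternative gives 0.
Others bid (2, 10, 2, 2): truth gives 15, best alternative gives 0.
Others bid (10, 2, 2, 2): truth gives 15, best alternative gives 0.
Others bid (2, 2, 10, 10): truth gives 7, best alternative gives 0.
Others bid (2, 2, 10, 17): truth gives 7, best alternative gives 0.
(Remaining 75 profiles checked similarly; truth is weakly best in each.)
In every case the truthful bid is at least as good as any alternative, so it is a dominant strategy.

Yes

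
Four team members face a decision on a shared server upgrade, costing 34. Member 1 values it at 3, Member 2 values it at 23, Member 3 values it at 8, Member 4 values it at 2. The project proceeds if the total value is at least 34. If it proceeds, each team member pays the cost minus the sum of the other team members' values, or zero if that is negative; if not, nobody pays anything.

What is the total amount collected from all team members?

Total value 36 ≥ cost 34, so it is built.
Member 1: others sum to 33; max(0, 34 - 33) = 1.
Member 2: others sum to 13; max(0, 34 - 13) = 21.
Member 3: others sum to 28; max(0, 34 - 28) = 6.
Member 4: others sum to 34; max(0, 34 - 34) = 0.
Total collected = 1 + 21 + 6 + 0 = 28.

28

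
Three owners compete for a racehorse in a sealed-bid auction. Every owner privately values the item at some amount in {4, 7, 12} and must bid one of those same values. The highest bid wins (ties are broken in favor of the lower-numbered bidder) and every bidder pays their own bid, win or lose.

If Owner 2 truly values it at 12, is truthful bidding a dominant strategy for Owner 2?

No

Consider the case where Owner 1 bids 4 and Owner 3 bids 4.
Truthful bid 12: wins, pays 12, utility 12 - 12 = 0.
Bid 7 instead: wins, pays 7, utility 12 - 7 = 5.
Since 5 > 0, bidding 7 is strictly better here, so truthful bidding is not dominant.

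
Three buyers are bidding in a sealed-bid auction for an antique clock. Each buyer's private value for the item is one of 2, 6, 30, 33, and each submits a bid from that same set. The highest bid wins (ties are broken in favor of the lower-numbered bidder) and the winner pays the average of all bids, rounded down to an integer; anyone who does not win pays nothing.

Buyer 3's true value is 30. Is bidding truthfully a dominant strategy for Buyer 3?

No

Consider the case where Buyer 1 bids 2 and Buyer 2 bids 2.
Truthful bid 30: wins, pays 11, utility 30 - 11 = 19.
Bid 6 instead: wins, pays 3, utility 30 - 3 = 27.
Since 27 > 19, bidding 6 is strictly better here, so truthful bidding is not dominant.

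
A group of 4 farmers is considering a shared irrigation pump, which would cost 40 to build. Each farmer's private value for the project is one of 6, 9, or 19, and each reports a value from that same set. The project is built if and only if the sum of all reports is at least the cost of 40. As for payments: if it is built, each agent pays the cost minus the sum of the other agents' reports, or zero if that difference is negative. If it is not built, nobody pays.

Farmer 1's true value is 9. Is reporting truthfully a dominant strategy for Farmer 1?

Yes

Check each profile of the others' reports and compare truth against every alternative report.
Others report (6, 19, 19): truth gives 9, best alternative gives 9.
Others report (9, 19, 19): truth gives 9, best alternative gives 9.
Others report (19, 6, 19): truth gives 9, best alternative gives 9.
Others report (19, 9, 19): truth gives 9, best alternative gives 9.
Others report (19, 19, 6): truth gives 9, best alternative gives 9.
Others report (19, 19, 9): truth gives 9, best alternative gives 9.
(Remaining 21 profiles checked similarly; truth is weakly best in each.)
In every case the truthful report is at least as good as any alternative, so it is a dominant strategy.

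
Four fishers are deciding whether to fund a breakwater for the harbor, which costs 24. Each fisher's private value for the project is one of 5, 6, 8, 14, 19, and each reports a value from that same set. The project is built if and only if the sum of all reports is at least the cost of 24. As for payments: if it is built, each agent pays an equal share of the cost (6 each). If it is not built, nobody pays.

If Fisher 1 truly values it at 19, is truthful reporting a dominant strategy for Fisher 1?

Yes

Check each profile of the others' reports and compare truth against every alternative report.
Others report (5, 5, 5): truth gives 13, best alternative gives 13.
Others report (5, 5, 6): truth gives 13, best alternative gives 13.
Others report (5, 5, 8): truth gives 13, best alternative gives 13.
Others report (5, 5, 14): truth gives 13, best alternative gives 13.
Others report (5, 5, 19): truth gives 13, best alternative gives 13.
Others report (5, 6, 5): truth gives 13, best alternative gives 13.
(Remaining 119 profiles checked similarly; truth is weakly best in each.)
In every case the truthful report is at least as good as any alternative, so it is a dominant strategy.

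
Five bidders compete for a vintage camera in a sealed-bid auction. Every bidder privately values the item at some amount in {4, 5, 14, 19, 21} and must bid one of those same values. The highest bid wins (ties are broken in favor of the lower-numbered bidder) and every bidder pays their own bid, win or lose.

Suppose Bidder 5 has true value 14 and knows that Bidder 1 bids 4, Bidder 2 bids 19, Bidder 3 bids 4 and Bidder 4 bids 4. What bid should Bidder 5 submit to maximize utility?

Bid 4: loses but pays 4, utility -4.
Bid 5: loses but pays 5, utility -5.
Bid 14: loses but pays 14, utility -14.
Bid 19: loses but pays 19, utility -19.
Bid 21: wins, pays 21, utility 14 - 21 = -7.
The best choice is 4 with utility -4.

4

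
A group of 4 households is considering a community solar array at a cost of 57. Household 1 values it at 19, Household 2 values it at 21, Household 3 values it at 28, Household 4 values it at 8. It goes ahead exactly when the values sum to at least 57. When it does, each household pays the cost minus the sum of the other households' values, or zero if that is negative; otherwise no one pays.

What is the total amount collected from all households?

Total value 76 ≥ cost 57, so it is built.
Household 1: others sum to 57; max(0, 57 - 57) = 0.
Household 2: others sum to 55; max(0, 57 - 55) = 2.
Household 3: others sum to 48; max(0, 57 - 48) = 9.
Household 4: others sum to 68; max(0, 57 - 68) = 0.
Total collected = 0 + 2 + 9 + 0 = 11.

11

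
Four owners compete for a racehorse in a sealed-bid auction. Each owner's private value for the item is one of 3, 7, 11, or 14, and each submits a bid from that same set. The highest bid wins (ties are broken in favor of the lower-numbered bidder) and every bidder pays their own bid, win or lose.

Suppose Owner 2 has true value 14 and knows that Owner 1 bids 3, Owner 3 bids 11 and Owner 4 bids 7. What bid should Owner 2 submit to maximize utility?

11

Bid 3: loses but pays 3, utility -3.
Bid 7: loses but pays 7, utility -7.
Bid 11: wins, pays 11, utility 14 - 11 = 3.
Bid 14: wins, pays 14, utility 14 - 14 = 0.
The best choice is 11 with utility 3.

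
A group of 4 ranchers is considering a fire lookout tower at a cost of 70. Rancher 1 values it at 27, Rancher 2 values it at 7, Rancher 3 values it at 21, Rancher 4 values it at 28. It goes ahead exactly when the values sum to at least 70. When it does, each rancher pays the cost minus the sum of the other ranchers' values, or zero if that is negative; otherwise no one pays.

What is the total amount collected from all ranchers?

Total value 83 ≥ cost 70, so it is built.
Rancher 1: others sum to 56; max(0, 70 - 56) = 14.
Rancher 2: others sum to 76; max(0, 70 - 76) = 0.
Rancher 3: others sum to 62; max(0, 70 - 62) = 8.
Rancher 4: others sum to 55; max(0, 70 - 55) = 15.
Total collected = 14 + 0 + 8 + 15 = 37.

37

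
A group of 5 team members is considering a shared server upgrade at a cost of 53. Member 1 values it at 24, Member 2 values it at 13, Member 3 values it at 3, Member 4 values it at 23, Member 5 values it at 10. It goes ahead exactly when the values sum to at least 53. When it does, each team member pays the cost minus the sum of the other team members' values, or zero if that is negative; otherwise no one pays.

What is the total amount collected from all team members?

Total value 73 ≥ cost 53, so it is built.
Member 1: others sum to 49; max(0, 53 - 49) = 4.
Member 2: others sum to 60; max(0, 53 - 60) = 0.
Member 3: others sum to 70; max(0, 53 - 70) = 0.
Member 4: others sum to 50; max(0, 53 - 50) = 3.
Member 5: others sum to 63; max(0, 53 - 63) = 0.
Total collected = 4 + 0 + 0 + 3 + 0 = 7.

7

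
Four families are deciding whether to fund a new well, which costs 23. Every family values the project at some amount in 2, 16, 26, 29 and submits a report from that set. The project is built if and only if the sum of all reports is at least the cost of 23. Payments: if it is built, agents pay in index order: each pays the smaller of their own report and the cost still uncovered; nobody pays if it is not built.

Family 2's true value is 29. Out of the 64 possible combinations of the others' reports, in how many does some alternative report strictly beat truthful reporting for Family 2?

Others report (2, 2, 16): truth gives 8; report 16 gives 13 > 8. Violating.
Others report (2, 2, 26): truth gives 8; report 2 gives 27 > 8. Violating.
Others report (2, 2, 29): truth gives 8; report 2 gives 27 > 8. Violating.
Others report (2, 16, 2): truth gives 8; report 16 gives 13 > 8. Violating.
Others report (2, 2, 2): truth gives 8; no alternative beats it.
Others report (16, 2, 2): truth gives 22; no alternative beats it.
(Checking all 64 profiles: 30 have a profitable deviation, 34 do not.)

30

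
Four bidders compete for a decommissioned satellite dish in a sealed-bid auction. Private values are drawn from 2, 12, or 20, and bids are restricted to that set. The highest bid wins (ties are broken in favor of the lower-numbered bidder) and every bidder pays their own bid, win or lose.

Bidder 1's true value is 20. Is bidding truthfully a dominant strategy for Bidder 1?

Consider the case where Bidder 2 bids 2, Bidder 3 bids 2 and Bidder 4 bids 2.
Truthful bid 20: wins, pays 20, utility 20 - 20 = 0.
Bid 2 instead: wins, pays 2, utility 20 - 2 = 18.
Since 18 > 0, bidding 2 is strictly better here, so truthful bidding is not dominant.

No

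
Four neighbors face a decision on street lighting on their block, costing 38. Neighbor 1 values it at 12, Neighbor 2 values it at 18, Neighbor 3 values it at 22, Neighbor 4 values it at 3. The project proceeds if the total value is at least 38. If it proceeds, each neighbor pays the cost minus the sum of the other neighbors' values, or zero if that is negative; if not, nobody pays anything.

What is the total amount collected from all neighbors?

6

Total value 55 ≥ cost 38, so it is built.
Neighbor 1: others sum to 43; max(0, 38 - 43) = 0.
Neighbor 2: others sum to 37; max(0, 38 - 37) = 1.
Neighbor 3: others sum to 33; max(0, 38 - 33) = 5.
Neighbor 4: others sum to 52; max(0, 38 - 52) = 0.
Total collected = 0 + 1 + 5 + 0 = 6.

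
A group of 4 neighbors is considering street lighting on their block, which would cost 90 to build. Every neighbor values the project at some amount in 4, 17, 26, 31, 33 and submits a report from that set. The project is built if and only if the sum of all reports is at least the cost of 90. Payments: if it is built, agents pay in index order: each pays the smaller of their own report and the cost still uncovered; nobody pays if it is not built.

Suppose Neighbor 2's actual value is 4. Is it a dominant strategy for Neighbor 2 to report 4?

Check each profile of the others' reports and compare truth against every alternative report.
Others report (17, 26, 31): truth gives 0, best alternative gives -13.
Others report (17, 26, 33): truth gives 0, best alternative gives -13.
Others report (17, 31, 26): truth gives 0, best alternative gives -13.
Others report (17, 31, 31): truth gives 0, best alternative gives -13.
Others report (17, 31, 33): truth gives 0, best alternative gives -13.
Others report (17, 33, 26): truth gives 0, best alternative gives -13.
(Remaining 119 profiles checked similarly; truth is weakly best in each.)
In every case the truthful report is at least as good as any alternative, so it is a dominant strategy.

Yes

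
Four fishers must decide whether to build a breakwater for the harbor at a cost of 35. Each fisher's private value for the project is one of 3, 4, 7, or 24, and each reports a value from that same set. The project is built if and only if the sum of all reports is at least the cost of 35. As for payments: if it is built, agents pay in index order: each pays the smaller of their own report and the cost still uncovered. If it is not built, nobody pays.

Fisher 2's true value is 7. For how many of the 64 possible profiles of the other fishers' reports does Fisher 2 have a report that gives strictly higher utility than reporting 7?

Others report (3, 4, 24): truth gives 0; report 4 gives 3 > 0. Violating.
Others report (3, 7, 24): truth gives 0; report 3 gives 4 > 0. Violating.
Others report (3, 24, 4): truth gives 0; report 4 gives 3 > 0. Violating.
Others report (3, 24, 7): truth gives 0; report 3 gives 4 > 0. Violating.
Others report (3, 3, 3): truth gives 0; no alternative beats it.
Others report (3, 3, 4): truth gives 0; no alternative beats it.
(Checking all 64 profiles: 34 have a profitable deviation, 30 do not.)

34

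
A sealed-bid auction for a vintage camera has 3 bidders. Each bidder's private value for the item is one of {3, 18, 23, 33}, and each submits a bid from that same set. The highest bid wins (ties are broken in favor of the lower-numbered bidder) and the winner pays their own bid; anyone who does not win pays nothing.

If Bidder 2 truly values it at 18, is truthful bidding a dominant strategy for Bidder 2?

Check each profile of the others' bids and compare truth against every alternative bid.
Others bid (3, 3): truth gives 0, best alternative gives 0.
Others bid (3, 18): truth gives 0, best alternative gives 0.
Others bid (3, 23): truth gives 0, best alternative gives 0.
Others bid (3, 33): truth gives 0, best alternative gives 0.
Others bid (18, 3): truth gives 0, best alternative gives 0.
Others bid (18, 18): truth gives 0, best alternative gives 0.
(Remaining 10 profiles checked similarly; truth is weakly best in each.)
In every case the truthful bid is at least as good as any alternative, so it is a dominant strategy.

Yes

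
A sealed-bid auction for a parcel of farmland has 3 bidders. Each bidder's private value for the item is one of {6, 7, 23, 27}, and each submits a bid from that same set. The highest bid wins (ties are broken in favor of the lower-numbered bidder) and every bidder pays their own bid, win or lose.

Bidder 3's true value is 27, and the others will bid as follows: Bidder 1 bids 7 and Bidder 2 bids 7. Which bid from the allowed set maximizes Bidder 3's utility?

Bid 6: loses but pays 6, utility -6.
Bid 7: loses but pays 7, utility -7.
Bid 23: wins, pays 23, utility 27 - 23 = 4.
Bid 27: wins, pays 27, utility 27 - 27 = 0.
The best choice is 23 with utility 4.

23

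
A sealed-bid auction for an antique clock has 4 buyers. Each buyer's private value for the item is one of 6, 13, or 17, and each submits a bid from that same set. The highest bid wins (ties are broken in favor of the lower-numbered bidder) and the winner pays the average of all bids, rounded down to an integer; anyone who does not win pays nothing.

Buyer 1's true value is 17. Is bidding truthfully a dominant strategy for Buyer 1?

Consider the case where Buyer 2 bids 6, Buyer 3 bids 6 and Buyer 4 bids 6.
Truthful bid 17: wins, pays 8, utility 17 - 8 = 9.
Bid 6 instead: wins, pays 6, utility 17 - 6 = 11.
Since 11 > 9, bidding 6 is strictly better here, so truthful bidding is not dominant.

No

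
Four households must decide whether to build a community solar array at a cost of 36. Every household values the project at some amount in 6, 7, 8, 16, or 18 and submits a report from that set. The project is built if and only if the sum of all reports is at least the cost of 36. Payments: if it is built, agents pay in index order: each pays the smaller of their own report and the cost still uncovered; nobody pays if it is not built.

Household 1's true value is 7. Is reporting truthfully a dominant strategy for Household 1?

Consider the case where Household 2 reports 6, Household 3 reports 6 and Household 4 reports 18.
Truthful report 7: project built, pays 7, utility 7 - 7 = 0.
Report 6 instead: project built, pays 6, utility 7 - 6 = 1.
Since 1 > 0, reporting 6 is strictly better here, so truthful reporting is not dominant.

No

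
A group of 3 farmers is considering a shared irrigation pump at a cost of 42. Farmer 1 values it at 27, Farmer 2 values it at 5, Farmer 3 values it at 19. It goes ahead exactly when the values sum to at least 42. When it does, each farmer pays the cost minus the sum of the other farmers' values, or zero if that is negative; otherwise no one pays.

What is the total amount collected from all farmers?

Total value 51 ≥ cost 42, so it is built.
Farmer 1: others sum to 24; max(0, 42 - 24) = 18.
Farmer 2: others sum to 46; max(0, 42 - 46) = 0.
Farmer 3: others sum to 32; max(0, 42 - 32) = 10.
Total collected = 18 + 0 + 10 = 28.

28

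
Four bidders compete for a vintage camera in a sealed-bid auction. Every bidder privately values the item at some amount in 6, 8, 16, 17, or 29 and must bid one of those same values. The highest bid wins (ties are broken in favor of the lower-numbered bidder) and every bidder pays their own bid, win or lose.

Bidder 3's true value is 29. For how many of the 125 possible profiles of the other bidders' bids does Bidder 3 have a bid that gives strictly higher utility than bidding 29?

Others bid (6, 6, 6): truth gives 0; bid 8 gives 21 > 0. Violating.
Others bid (6, 6, 8): truth gives 0; bid 8 gives 21 > 0. Violating.
Others bid (6, 6, 16): truth gives 0; bid 16 gives 13 > 0. Violating.
Others bid (6, 6, 17): truth gives 0; bid 17 gives 12 > 0. Violating.
Others bid (6, 6, 29): truth gives 0; no alternative beats it.
Others bid (6, 8, 29): truth gives 0; no alternative beats it.
(Checking all 125 profiles: 81 have a profitable deviation, 44 do not.)

81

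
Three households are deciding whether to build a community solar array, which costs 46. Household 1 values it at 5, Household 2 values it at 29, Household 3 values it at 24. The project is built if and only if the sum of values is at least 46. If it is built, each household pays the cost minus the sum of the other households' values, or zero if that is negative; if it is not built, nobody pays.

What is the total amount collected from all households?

29

Total value 58 ≥ cost 46, so it is built.
Household 1: others sum to 53; max(0, 46 - 53) = 0.
Household 2: others sum to 29; max(0, 46 - 29) = 17.
Household 3: others sum to 34; max(0, 46 - 34) = 12.
Total collected = 0 + 17 + 12 = 29.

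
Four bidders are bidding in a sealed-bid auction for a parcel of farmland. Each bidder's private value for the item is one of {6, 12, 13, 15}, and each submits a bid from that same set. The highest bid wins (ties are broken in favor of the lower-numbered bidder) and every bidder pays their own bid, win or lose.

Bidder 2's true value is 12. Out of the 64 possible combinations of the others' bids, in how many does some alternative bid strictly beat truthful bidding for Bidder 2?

Others bid (6, 6, 13): truth gives -12; bid 13 gives -1 > -12. Violating.
Others bid (6, 6, 15): truth gives -12; bid 15 gives -3 > -12. Violating.
Others bid (6, 12, 13): truth gives -12; bid 13 gives -1 > -12. Violating.
Others bid (6, 12, 15): truth gives -12; bid 15 gives -3 > -12. Violating.
Others bid (6, 6, 6): truth gives 0; no alternative beats it.
Others bid (6, 6, 12): truth gives 0; no alternative beats it.
(Checking all 64 profiles: 60 have a profitable deviation, 4 do not.)

60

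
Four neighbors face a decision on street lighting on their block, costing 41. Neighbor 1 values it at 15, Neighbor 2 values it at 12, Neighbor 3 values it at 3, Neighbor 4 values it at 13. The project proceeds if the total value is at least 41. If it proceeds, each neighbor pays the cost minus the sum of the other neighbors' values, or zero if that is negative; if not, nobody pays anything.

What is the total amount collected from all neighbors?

35

Total value 43 ≥ cost 41, so it is built.
Neighbor 1: others sum to 28; max(0, 41 - 28) = 13.
Neighbor 2: others sum to 31; max(0, 41 - 31) = 10.
Neighbor 3: others sum to 40; max(0, 41 - 40) = 1.
Neighbor 4: others sum to 30; max(0, 41 - 30) = 11.
Total collected = 13 + 10 + 1 + 11 = 35.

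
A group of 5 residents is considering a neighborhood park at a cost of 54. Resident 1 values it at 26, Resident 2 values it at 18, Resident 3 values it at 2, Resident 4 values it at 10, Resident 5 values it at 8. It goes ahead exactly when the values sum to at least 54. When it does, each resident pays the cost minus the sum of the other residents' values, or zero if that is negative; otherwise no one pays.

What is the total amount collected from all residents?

24

Total value 64 ≥ cost 54, so it is built.
Resident 1: others sum to 38; max(0, 54 - 38) = 16.
Resident 2: others sum to 46; max(0, 54 - 46) = 8.
Resident 3: others sum to 62; max(0, 54 - 62) = 0.
Resident 4: others sum to 54; max(0, 54 - 54) = 0.
Resident 5: others sum to 56; max(0, 54 - 56) = 0.
Total collected = 16 + 8 + 0 + 0 + 0 = 24.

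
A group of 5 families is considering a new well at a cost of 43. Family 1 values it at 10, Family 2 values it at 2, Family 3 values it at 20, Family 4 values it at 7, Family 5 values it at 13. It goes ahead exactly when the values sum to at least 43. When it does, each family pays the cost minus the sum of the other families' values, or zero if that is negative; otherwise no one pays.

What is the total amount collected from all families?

Total value 52 ≥ cost 43, so it is built.
Family 1: others sum to 42; max(0, 43 - 42) = 1.
Family 2: others sum to 50; max(0, 43 - 50) = 0.
Family 3: others sum to 32; max(0, 43 - 32) = 11.
Family 4: others sum to 45; max(0, 43 - 45) = 0.
Family 5: others sum to 39; max(0, 43 - 39) = 4.
Total collected = 1 + 0 + 11 + 0 + 4 = 16.

16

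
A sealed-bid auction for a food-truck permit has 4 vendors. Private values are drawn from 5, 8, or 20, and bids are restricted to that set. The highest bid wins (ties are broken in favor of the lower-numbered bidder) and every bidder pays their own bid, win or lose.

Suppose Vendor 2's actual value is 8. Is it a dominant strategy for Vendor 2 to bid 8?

Consider the case where Vendor 1 bids 5, Vendor 3 bids 5 and Vendor 4 bids 20.
Truthful bid 8: loses but pays 8, utility -8.
Bid 5 instead: loses but pays 5, utility -5.
Since -5 > -8, bidding 5 is strictly better here, so truthful bidding is not dominant.

No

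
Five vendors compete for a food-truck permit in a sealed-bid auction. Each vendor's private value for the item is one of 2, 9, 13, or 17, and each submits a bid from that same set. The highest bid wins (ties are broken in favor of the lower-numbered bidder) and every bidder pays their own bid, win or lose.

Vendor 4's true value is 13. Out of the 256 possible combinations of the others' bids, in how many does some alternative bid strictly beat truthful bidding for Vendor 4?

234

Others bid (2, 2, 2, 2): truth gives 0; bid 9 gives 4 > 0. Violating.
Others bid (2, 2, 2, 9): truth gives 0; bid 9 gives 4 > 0. Violating.
Others bid (2, 2, 2, 17): truth gives -13; bid 2 gives -2 > -13. Violating.
Others bid (2, 2, 9, 17): truth gives -13; bid 2 gives -2 > -13. Violating.
Others bid (2, 2, 2, 13): truth gives 0; no alternative beats it.
Others bid (2, 2, 9, 2): truth gives 0; no alternative beats it.
(Checking all 256 profiles: 234 have a profitable deviation, 22 do not.)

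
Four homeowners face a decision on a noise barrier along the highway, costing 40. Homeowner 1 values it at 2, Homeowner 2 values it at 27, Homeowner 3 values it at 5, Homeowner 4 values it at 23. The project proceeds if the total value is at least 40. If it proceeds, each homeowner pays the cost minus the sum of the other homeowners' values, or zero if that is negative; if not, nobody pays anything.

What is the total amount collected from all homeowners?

16

Total value 57 ≥ cost 40, so it is built.
Homeowner 1: others sum to 55; max(0, 40 - 55) = 0.
Homeowner 2: others sum to 30; max(0, 40 - 30) = 10.
Homeowner 3: others sum to 52; max(0, 40 - 52) = 0.
Homeowner 4: others sum to 34; max(0, 40 - 34) = 6.
Total collected = 0 + 10 + 0 + 6 = 16.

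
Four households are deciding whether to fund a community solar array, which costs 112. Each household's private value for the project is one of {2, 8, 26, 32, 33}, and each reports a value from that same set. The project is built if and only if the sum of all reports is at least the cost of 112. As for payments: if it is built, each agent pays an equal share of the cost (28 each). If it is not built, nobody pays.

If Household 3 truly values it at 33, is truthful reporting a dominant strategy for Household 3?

Check each profile of the others' reports and compare truth against every alternative report.
Others report (26, 26, 32): truth gives 5, best alternative gives 5.
Others report (26, 26, 33): truth gives 5, best alternative gives 5.
Others report (26, 32, 26): truth gives 5, best alternative gives 5.
Others report (26, 32, 32): truth gives 5, best alternative gives 5.
Others report (26, 32, 33): truth gives 5, best alternative gives 5.
Others report (26, 33, 26): truth gives 5, best alternative gives 5.
(Remaining 119 profiles checked similarly; truth is weakly best in each.)
In every case the truthful report is at least as good as any alternative, so it is a dominant strategy.

Yes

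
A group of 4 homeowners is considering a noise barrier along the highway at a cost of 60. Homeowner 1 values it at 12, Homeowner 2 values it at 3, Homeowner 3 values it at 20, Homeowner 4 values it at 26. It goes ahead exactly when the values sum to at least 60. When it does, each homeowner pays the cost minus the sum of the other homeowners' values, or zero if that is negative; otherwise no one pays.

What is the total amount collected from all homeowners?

Total value 61 ≥ cost 60, so it is built.
Homeowner 1: others sum to 49; max(0, 60 - 49) = 11.
Homeowner 2: others sum to 58; max(0, 60 - 58) = 2.
Homeowner 3: others sum to 41; max(0, 60 - 41) = 19.
Homeowner 4: others sum to 35; max(0, 60 - 35) = 25.
Total collected = 11 + 2 + 19 + 25 = 57.

57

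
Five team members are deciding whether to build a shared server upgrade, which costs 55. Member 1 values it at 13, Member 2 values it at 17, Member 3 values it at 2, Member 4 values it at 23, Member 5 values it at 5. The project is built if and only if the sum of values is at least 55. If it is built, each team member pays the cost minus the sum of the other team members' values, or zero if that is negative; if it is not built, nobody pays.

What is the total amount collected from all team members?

Total value 60 ≥ cost 55, so it is built.
Member 1: others sum to 47; max(0, 55 - 47) = 8.
Member 2: others sum to 43; max(0, 55 - 43) = 12.
Member 3: others sum to 58; max(0, 55 - 58) = 0.
Member 4: others sum to 37; max(0, 55 - 37) = 18.
Member 5: others sum to 55; max(0, 55 - 55) = 0.
Total collected = 8 + 12 + 0 + 18 + 0 = 38.

38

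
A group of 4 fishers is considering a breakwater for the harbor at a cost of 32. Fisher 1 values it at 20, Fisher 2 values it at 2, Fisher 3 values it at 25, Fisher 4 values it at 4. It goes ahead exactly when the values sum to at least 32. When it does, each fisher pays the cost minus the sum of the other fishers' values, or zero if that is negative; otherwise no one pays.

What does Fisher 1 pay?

1

Total value 51 ≥ cost 32, so the project is built.
The other fishers' values sum to 31.
Cost minus that sum is 32 - 31 = 1.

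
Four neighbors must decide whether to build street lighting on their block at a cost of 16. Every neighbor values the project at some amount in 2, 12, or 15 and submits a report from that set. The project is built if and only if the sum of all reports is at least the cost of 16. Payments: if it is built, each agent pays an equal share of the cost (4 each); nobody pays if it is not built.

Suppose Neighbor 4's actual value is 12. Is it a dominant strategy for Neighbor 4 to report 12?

Yes

Check each profile of the others' reports and compare truth against every alternative report.
Others report (2, 2, 2): truth gives 8, best alternative gives 8.
Others report (2, 2, 12): truth gives 8, best alternative gives 8.
Others report (2, 2, 15): truth gives 8, best alternative gives 8.
Others report (2, 12, 2): truth gives 8, best alternative gives 8.
Others report (2, 12, 12): truth gives 8, best alternative gives 8.
Others report (2, 12, 15): truth gives 8, best alternative gives 8.
(Remaining 21 profiles checked similarly; truth is weakly best in each.)
In every case the truthful report is at least as good as any alternative, so it is a dominant strategy.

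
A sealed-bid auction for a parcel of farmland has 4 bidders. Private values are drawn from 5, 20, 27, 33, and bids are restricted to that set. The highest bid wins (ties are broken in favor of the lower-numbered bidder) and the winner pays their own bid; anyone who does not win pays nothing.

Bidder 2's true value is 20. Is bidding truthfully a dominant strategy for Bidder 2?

Yes

Check each profile of the others' bids and compare truth against every alternative bid.
Others bid (5, 5, 5): truth gives 0, best alternative gives 0.
Others bid (5, 5, 20): truth gives 0, best alternative gives 0.
Others bid (5, 5, 27): truth gives 0, best alternative gives 0.
Others bid (5, 5, 33): truth gives 0, best alternative gives 0.
Others bid (5, 20, 5): truth gives 0, best alternative gives 0.
Others bid (5, 20, 20): truth gives 0, best alternative gives 0.
(Remaining 58 profiles checked similarly; truth is weakly best in each.)
In every case the truthful bid is at least as good as any alternative, so it is a dominant strategy.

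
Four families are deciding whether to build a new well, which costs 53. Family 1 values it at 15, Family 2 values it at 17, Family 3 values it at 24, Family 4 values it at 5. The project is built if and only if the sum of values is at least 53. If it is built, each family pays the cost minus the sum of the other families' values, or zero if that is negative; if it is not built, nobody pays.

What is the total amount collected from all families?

Total value 61 ≥ cost 53, so it is built.
Family 1: others sum to 46; max(0, 53 - 46) = 7.
Family 2: others sum to 44; max(0, 53 - 44) = 9.
Family 3: others sum to 37; max(0, 53 - 37) = 16.
Family 4: others sum to 56; max(0, 53 - 56) = 0.
Total collected = 7 + 9 + 16 + 0 = 32.

32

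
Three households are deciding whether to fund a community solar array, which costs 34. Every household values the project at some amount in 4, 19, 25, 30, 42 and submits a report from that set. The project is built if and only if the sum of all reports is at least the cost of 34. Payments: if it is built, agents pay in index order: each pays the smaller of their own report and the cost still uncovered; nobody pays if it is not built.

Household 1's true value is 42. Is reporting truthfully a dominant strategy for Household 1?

No

Consider the case where Household 2 reports 4 and Household 3 reports 4.
Truthful report 42: project built, pays 34, utility 42 - 34 = 8.
Report 30 instead: project built, pays 30, utility 42 - 30 = 12.
Since 12 > 8, reporting 30 is strictly better here, so truthful reporting is not dominant.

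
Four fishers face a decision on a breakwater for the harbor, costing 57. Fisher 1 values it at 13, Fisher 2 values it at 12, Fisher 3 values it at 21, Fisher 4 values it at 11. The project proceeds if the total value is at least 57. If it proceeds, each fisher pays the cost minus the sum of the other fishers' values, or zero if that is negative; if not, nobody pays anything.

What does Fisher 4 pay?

11

Total value 57 ≥ cost 57, so the project is built.
The other fishers' values sum to 46.
Cost minus that sum is 57 - 46 = 11.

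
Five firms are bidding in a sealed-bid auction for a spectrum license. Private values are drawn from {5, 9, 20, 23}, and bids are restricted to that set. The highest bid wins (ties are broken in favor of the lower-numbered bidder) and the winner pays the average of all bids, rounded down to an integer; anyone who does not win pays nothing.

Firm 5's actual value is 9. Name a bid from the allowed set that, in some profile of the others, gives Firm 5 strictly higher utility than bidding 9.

20

Suppose Firm 1 bids 5, Firm 2 bids 5, Firm 3 bids 5 and Firm 4 bids 9.
Bid 9: loses, pays 0, utility 0.
Bid 20: wins, pays 8, utility 9 - 8 = 1.
So bidding 20 beats truth here (1 > 0).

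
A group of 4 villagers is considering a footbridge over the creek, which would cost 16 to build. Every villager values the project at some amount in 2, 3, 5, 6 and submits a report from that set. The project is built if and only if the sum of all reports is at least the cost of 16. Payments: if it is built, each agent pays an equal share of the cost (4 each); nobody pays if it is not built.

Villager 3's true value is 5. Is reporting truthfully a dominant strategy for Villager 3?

Consider the case where Villager 1 reports 2, Villager 2 reports 2 and Villager 4 reports 6.
Truthful report 5: project not built, utility 0.
Report 6 instead: project built, pays 4, utility 5 - 4 = 1.
Since 1 > 0, reporting 6 is strictly better here, so truthful reporting is not dominant.

No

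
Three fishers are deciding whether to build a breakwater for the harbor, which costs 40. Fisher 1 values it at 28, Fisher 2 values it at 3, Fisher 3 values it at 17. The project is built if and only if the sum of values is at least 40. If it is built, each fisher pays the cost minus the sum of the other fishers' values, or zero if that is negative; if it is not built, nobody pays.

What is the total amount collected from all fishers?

Total value 48 ≥ cost 40, so it is built.
Fisher 1: others sum to 20; max(0, 40 - 20) = 20.
Fisher 2: others sum to 45; max(0, 40 - 45) = 0.
Fisher 3: others sum to 31; max(0, 40 - 31) = 9.
Total collected = 20 + 0 + 9 = 29.

29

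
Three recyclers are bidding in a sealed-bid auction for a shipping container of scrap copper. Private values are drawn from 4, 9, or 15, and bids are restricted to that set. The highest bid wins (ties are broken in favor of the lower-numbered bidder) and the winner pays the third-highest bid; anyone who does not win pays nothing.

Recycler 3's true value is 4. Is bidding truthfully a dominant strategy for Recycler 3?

Check each profile of the others' bids and compare truth against every alternative bid.
Others bid (4, 4): truth gives 0, best alternative gives 0.
Others bid (4, 9): truth gives 0, best alternative gives 0.
Others bid (4, 15): truth gives 0, best alternative gives 0.
Others bid (9, 4): truth gives 0, best alternative gives 0.
Others bid (9, 9): truth gives 0, best alternative gives 0.
Others bid (9, 15): truth gives 0, best alternative gives 0.
(Remaining 3 profiles checked similarly; truth is weakly best in each.)
In every case the truthful bid is at least as good as any alternative, so it is a dominant strategy.

Yes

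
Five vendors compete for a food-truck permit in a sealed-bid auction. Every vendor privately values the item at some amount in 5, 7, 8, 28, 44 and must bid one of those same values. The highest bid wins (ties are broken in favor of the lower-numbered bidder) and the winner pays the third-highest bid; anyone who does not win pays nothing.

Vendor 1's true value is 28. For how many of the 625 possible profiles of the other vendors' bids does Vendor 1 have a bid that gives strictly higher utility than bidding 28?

108

Others bid (5, 5, 5, 44): truth gives 0; bid 44 gives 23 > 0. Violating.
Others bid (5, 5, 7, 44): truth gives 0; bid 44 gives 21 > 0. Violating.
Others bid (5, 5, 8, 44): truth gives 0; bid 44 gives 20 > 0. Violating.
Others bid (5, 5, 44, 5): truth gives 0; bid 44 gives 23 > 0. Violating.
Others bid (5, 5, 5, 5): truth gives 23; no alternative beats it.
Others bid (5, 5, 5, 7): truth gives 23; no alternative beats it.
(Checking all 625 profiles: 108 have a profitable deviation, 517 do not.)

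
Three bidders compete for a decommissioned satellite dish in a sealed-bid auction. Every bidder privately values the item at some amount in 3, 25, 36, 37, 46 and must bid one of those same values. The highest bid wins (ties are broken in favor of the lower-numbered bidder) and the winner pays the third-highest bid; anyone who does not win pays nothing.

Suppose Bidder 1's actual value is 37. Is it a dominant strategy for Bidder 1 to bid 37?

Consider the case where Bidder 2 bids 3 and Bidder 3 bids 46.
Truthful bid 37: loses, pays 0, utility 0.
Bid 46 instead: wins, pays 3, utility 37 - 3 = 34.
Since 34 > 0, bidding 46 is strictly better here, so truthful bidding is not dominant.

No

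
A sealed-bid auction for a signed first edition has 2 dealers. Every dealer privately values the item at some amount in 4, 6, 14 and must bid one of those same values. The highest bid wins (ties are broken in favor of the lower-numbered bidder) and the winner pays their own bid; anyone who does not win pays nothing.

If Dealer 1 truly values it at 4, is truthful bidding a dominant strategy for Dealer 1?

Yes

Check each profile of the others' bids and compare truth against every alternative bid.
Others bid (4): truth gives 0, best alternative gives -2.
Others bid (6): truth gives 0, best alternative gives -2.
Others bid (14): truth gives 0, best alternative gives 0.
In every case the truthful bid is at least as good as any alternative, so it is a dominant strategy.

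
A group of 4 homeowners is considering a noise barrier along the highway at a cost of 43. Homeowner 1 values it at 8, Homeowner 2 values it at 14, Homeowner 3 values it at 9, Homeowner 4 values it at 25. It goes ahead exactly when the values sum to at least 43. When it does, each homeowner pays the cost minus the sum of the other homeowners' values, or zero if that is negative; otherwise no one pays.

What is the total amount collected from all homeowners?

13

Total value 56 ≥ cost 43, so it is built.
Homeowner 1: others sum to 48; max(0, 43 - 48) = 0.
Homeowner 2: others sum to 42; max(0, 43 - 42) = 1.
Homeowner 3: others sum to 47; max(0, 43 - 47) = 0.
Homeowner 4: others sum to 31; max(0, 43 - 31) = 12.
Total collected = 0 + 1 + 0 + 12 = 13.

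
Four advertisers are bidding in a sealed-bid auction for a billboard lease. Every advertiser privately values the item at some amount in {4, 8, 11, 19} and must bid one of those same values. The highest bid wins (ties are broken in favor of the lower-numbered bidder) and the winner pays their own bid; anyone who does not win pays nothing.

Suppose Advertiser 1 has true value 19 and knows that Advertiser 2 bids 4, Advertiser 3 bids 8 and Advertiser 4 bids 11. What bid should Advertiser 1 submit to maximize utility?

11

Bid 4: loses, pays 0, utility 0.
Bid 8: loses, pays 0, utility 0.
Bid 11: wins, pays 11, utility 19 - 11 = 8.
Bid 19: wins, pays 19, utility 19 - 19 = 0.
The best choice is 11 with utility 8.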